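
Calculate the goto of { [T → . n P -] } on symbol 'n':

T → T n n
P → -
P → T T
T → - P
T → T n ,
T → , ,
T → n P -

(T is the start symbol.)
GOTO(I, 'n') = CLOSURE({ [A → αX.β] : [A → α.Xβ] ∈ I, X = 'n' })

Items with dot before 'n', with the dot advanced:
  [T → . n P -] → [T → n . P -]
Closure of the advanced items:
  [T → n . P -] has the dot before P: add [P → . -], [P → . T T]
  [P → . T T] has the dot before T: add [T → . T n n], [T → . - P], [T → . T n ,], [T → . , ,], [T → . n P -]

GOTO = { [P → . -], [P → . T T], [T → . , ,], [T → . - P], [T → . T n ,], [T → . T n n], [T → . n P -], [T → n . P -] }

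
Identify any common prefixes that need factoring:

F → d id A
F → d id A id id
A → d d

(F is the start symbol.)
Yes, F has productions with common prefix 'd id A'

Left-factoring is needed when two productions for the same non-terminal
share a common prefix on the right-hand side.

Productions for F:
  F → d id A
  F → d id A id id

Found common prefix 'd id A' in productions for F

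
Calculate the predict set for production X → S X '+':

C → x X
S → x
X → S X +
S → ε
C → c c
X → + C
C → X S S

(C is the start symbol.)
PREDICT(X → S X '+') = (FIRST(RHS) \ {ε}) ∪ (FOLLOW(X) if ε ∈ FIRST(RHS), i.e. RHS ⇒* ε)
FIRST(S) = { 'x', ε }
FIRST(X) = { '+', 'x' }
FIRST(S X '+') = { '+', 'x' }
ε ∉ FIRST(S X '+'), so FOLLOW(X) is not added.
PREDICT(X → S X '+') = { '+', 'x' }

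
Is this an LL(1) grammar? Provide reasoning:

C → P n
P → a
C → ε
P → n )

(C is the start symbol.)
Yes, the grammar is LL(1).

A grammar is LL(1) if for each non-terminal N with multiple productions, the predict sets of those productions are pairwise disjoint, where PREDICT(N → α) = (FIRST(α) \ {ε}) ∪ (FOLLOW(N) if α ⇒* ε).

Relevant sets:
  FIRST(P) = { 'a', 'n' }
  FOLLOW(C) = { $ }

For C:
  PREDICT(C → P n) = { 'a', 'n' }
  PREDICT(C → ε) = { $ }
For P:
  PREDICT(P → a) = { 'a' }
  PREDICT(P → n ')') = { 'n' }

All predict sets are disjoint. The grammar IS LL(1).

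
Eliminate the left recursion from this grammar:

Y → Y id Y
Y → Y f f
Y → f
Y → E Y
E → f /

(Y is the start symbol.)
Y → f Y'
Y → E Y Y'
Y' → id Y Y'
Y' → f f Y'
Y' → ε
E → f /

Y is directly left-recursive. The standard transformation for
  A → A α₁ | ... | A α_m | β₁ | ... | β_n
is
  A  → β₁ A' | ... | β_n A'
  A' → α₁ A' | ... | α_m A' | ε

Y → f becomes Y → f Y'
Y → E Y becomes Y → E Y Y'
Y → Y id Y becomes Y' → id Y Y'
Y → Y f f becomes Y' → f f Y'
Add Y' → ε

Productions for other non-terminals are unchanged:
  E → f /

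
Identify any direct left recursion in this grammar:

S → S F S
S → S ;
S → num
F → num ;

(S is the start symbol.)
Direct left recursion occurs when N → N α for some non-terminal N (the right-hand side begins with the left-hand side itself).

S → S F S: LEFT RECURSIVE (starts with S)
S → S ;: LEFT RECURSIVE (starts with S)
S → num: starts with num
F → num ;: starts with num

The grammar has direct left recursion on: S.

Answer: Yes, S is left-recursive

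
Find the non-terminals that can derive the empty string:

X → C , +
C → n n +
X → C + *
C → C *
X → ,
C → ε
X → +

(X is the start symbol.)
{ 'C' }

A non-terminal is nullable if it can derive ε (the empty string): either it has an ε-production, or it has a production whose right-hand side consists entirely of nullable non-terminals.

ε-productions: C → ε
So C is immediately nullable.
No further non-terminal can be added: every production for the remaining non-terminals contains a terminal or a non-nullable non-terminal.
Nullable = { 'C' }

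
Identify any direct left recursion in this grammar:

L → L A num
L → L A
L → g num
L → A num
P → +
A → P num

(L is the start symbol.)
Yes, L is left-recursive

Direct left recursion occurs when N → N α for some non-terminal N (the right-hand side begins with the left-hand side itself).

L → L A num: LEFT RECURSIVE (starts with L)
L → L A: LEFT RECURSIVE (starts with L)
L → g num: starts with g
L → A num: starts with A
P → +: starts with '+'
A → P num: starts with P

The grammar has direct left recursion on: L.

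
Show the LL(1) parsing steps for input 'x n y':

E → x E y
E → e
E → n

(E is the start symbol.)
LL(1) parsing maintains a stack (initially the start symbol over $) and the input. At each step: if the stack top is a terminal, match it against the current input token; if it is a non-terminal N, replace it with the RHS of M[N, lookahead] (the unique production whose predict set contains the lookahead).

Stack is shown with the top on the left.

Stack    Input    Action
------------------------
E $      x n y $  output E → x E y
x E y $  x n y $  match 'x'
E y $    n y $    output E → n
n y $    n y $    match 'n'
y $      y $      match 'y'
$        $        accept

The string is accepted.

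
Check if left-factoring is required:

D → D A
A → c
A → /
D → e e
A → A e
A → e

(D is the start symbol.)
No, left-factoring is not needed

Left-factoring is needed when two productions for the same non-terminal
share a common prefix on the right-hand side.

Productions for D:
  D → D A
  D → e e
Productions for A:
  A → c
  A → /
  A → A e
  A → e

No common prefixes found.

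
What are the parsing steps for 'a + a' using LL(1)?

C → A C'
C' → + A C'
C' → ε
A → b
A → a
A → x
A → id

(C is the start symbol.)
Stack is shown with the top on the left.

Stack     Input    Action
-------------------------
C $       a + a $  output C → A C'
A C' $    a + a $  output A → a
a C' $    a + a $  match 'a'
C' $      + a $    output C' → + A C'
+ A C' $  + a $    match '+'
A C' $    a $      output A → a
a C' $    a $      match 'a'
C' $      $        output C' → ε
$         $        accept

The string is accepted.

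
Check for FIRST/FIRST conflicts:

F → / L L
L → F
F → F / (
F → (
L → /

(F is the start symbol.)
FIRST sets of the non-terminals at (or reachable through a nullable prefix from) the front of some alternative:
  FIRST(F) = { '(', '/' }

Productions for F:
  F → / L L: FIRST = { '/' }
  F → F / (: FIRST = { '(', '/' }
  F → (: FIRST = { '(' }
Productions for L:
  L → F: FIRST = { '(', '/' }
  L → /: FIRST = { '/' }

Conflict for F: F → / L L and F → F / (
  Overlap: { '/' }
Conflict for F: F → F / ( and F → (
  Overlap: { '(' }
Conflict for L: L → F and L → /
  Overlap: { '/' }

Answer: Yes. F → '/' L L / F → F '/' '(' on { '/' }; F → F '/' '(' / F → '(' on { '(' }; L → F / L → '/' on { '/' }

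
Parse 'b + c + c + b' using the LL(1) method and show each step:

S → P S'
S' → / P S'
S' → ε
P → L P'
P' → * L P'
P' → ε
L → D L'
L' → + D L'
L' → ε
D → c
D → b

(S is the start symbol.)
LL(1) parsing maintains a stack (initially the start symbol over $) and the input. At each step: if the stack top is a terminal, match it against the current input token; if it is a non-terminal N, replace it with the RHS of M[N, lookahead] (the unique production whose predict set contains the lookahead).

Stack is shown with the top on the left.

Stack           Input            Action
---------------------------------------
S $             b + c + c + b $  output S → P S'
P S' $          b + c + c + b $  output P → L P'
L P' S' $       b + c + c + b $  output L → D L'
D L' P' S' $    b + c + c + b $  output D → b
b L' P' S' $    b + c + c + b $  match 'b'
L' P' S' $      + c + c + b $    output L' → + D L'
+ D L' P' S' $  + c + c + b $    match '+'
D L' P' S' $    c + c + b $      output D → c
c L' P' S' $    c + c + b $      match 'c'
L' P' S' $      + c + b $        output L' → + D L'
+ D L' P' S' $  + c + b $        match '+'
D L' P' S' $    c + b $          output D → c
c L' P' S' $    c + b $          match 'c'
L' P' S' $      + b $            output L' → + D L'
+ D L' P' S' $  + b $            match '+'
D L' P' S' $    b $              output D → b
b L' P' S' $    b $              match 'b'
L' P' S' $      $                output L' → ε
P' S' $         $                output P' → ε
S' $            $                output S' → ε
$               $                accept

The string is accepted.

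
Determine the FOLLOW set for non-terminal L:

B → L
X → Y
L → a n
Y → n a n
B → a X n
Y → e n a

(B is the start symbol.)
{ $ }

To compute FOLLOW(L), find every occurrence of L on a right-hand side N → α L β: add FIRST(β) \ {ε}, and if β is empty or nullable also add FOLLOW(N). Iterate to a fixed point.

In B → L: L is at the end, add FOLLOW(B)

The FOLLOW sets referred to above (computed the same way, to a fixed point):
  FOLLOW(B) = { $ }

Taking the union: FOLLOW(L) = { $ }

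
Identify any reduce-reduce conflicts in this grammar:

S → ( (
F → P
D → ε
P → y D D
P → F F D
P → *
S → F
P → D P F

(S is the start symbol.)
Yes — I4: [D → .] vs [S → F .]; I11: [D → .] vs [P → F F D .]; I13: [D → .] vs [F → P .]; I14: [D → .] vs [P → D P F .]

Augment with S' → S and build the canonical LR(0) collection (I0 = CLOSURE({[S' → . S]}), then GOTO on every symbol after a dot until no new states appear). It has 16 states:
  I0: { [D → .], [F → . P], [P → . *], [P → . D P F], [P → . F F D], [P → . y D D], [S → . ( (], [S → . F], [S' → . S] }  — shift, reduce
  I1: { [S → ( . (] }  — shift
  I2: { [P → * .] }  — reduce
  I3: { [D → .], [F → . P], [P → . *], [P → . D P F], [P → . F F D], [P → . y D D], [P → D . P F] }  — shift, reduce
  I4: { [D → .], [F → . P], [P → . *], [P → . D P F], [P → . F F D], [P → . y D D], [P → F . F D], [S → F .] }  — shift, 2 reduces
  I5: { [F → P .] }  — reduce
  I6: { [S' → S .] }  — accept
  I7: { [D → .], [P → y . D D] }  — reduce
  I8: { [D → .], [P → y D . D] }  — reduce
  I9: { [P → y D D .] }  — reduce
  I10: { [D → .], [F → . P], [P → . *], [P → . D P F], [P → . F F D], [P → . y D D], [P → F . F D], [P → F F . D] }  — shift, reduce
  I11: { [D → .], [F → . P], [P → . *], [P → . D P F], [P → . F F D], [P → . y D D], [P → D . P F], [P → F F D .] }  — shift, 2 reduces
  I12: { [D → .], [F → . P], [P → . *], [P → . D P F], [P → . F F D], [P → . y D D], [P → F . F D] }  — shift, reduce
  I13: { [D → .], [F → . P], [F → P .], [P → . *], [P → . D P F], [P → . F F D], [P → . y D D], [P → D P . F] }  — shift, 2 reduces
  I14: { [D → .], [F → . P], [P → . *], [P → . D P F], [P → . F F D], [P → . y D D], [P → D P F .], [P → F . F D] }  — shift, 2 reduces
  I15: { [S → ( ( .] }  — reduce

I4 contains complete items [D → .], [S → F .] — reduce-reduce conflict.
I11 contains complete items [D → .], [P → F F D .] — reduce-reduce conflict.
I13 contains complete items [D → .], [F → P .] — reduce-reduce conflict.
I14 contains complete items [D → .], [P → D P F .] — reduce-reduce conflict.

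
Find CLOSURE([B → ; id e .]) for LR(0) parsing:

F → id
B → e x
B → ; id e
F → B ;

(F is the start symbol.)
{ [B → ; id e .] }

Start with: [B → ; id e .]
The dot is at the end, so nothing is added.

CLOSURE = { [B → ; id e .] }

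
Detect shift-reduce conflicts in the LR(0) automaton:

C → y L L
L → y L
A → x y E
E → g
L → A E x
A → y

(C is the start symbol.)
Augment with C' → C and build the canonical LR(0) collection (I0 = CLOSURE({[C' → . C]}), then GOTO on every symbol after a dot until no new states appear). It has 14 states:
  I0: { [C → . y L L], [C' → . C] }  — shift
  I1: { [C' → C .] }  — accept
  I2: { [A → . x y E], [A → . y], [C → y . L L], [L → . A E x], [L → . y L] }  — shift
  I3: { [E → . g], [L → A . E x] }  — shift
  I4: { [A → . x y E], [A → . y], [C → y L . L], [L → . A E x], [L → . y L] }  — shift
  I5: { [A → x . y E] }  — shift
  I6: { [A → . x y E], [A → . y], [A → y .], [L → . A E x], [L → . y L], [L → y . L] }  — shift, reduce
  I7: { [L → y L .] }  — reduce
  I8: { [A → x y . E], [E → . g] }  — shift
  I9: { [A → x y E .] }  — reduce
  I10: { [E → g .] }  — reduce
  I11: { [C → y L L .] }  — reduce
  I12: { [L → A E . x] }  — shift
  I13: { [L → A E x .] }  — reduce

I6 contains reduce item [A → y .] and shift items [A → . x y E], [A → . y], [L → . y L] — shift-reduce conflict.

Answer: Yes — I6: [A → y .] vs [A → . x y E]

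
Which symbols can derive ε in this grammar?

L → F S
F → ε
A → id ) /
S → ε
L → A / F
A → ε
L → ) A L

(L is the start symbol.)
A non-terminal is nullable if it can derive ε (the empty string): either it has an ε-production, or it has a production whose right-hand side consists entirely of nullable non-terminals.

ε-productions: F → ε, S → ε, A → ε
So F, S, A are immediately nullable.
L → F S: every symbol on the right is nullable, so L is nullable too.
Every non-terminal is now nullable.
Nullable = { 'A', 'F', 'L', 'S' }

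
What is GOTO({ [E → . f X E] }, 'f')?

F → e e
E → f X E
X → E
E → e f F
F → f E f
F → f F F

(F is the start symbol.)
GOTO(I, 'f') = CLOSURE({ [A → αX.β] : [A → α.Xβ] ∈ I, X = 'f' })

Items with dot before 'f', with the dot advanced:
  [E → . f X E] → [E → f . X E]
Closure of the advanced items:
  [E → f . X E] has the dot before X: add [X → . E]
  [X → . E] has the dot before E: add [E → . f X E], [E → . e f F]

GOTO = { [E → . e f F], [E → . f X E], [E → f . X E], [X → . E] }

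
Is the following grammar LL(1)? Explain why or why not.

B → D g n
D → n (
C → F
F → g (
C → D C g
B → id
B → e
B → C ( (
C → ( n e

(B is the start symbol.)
No. Predict set conflict for B: { 'n' }

Relevant sets:
  FIRST(D) = { 'n' }
  FIRST(C) = { '(', 'g', 'n' }
  FIRST(F) = { 'g' }

For B:
  PREDICT(B → D g n) = { 'n' }
  PREDICT(B → id) = { 'id' }
  PREDICT(B → e) = { 'e' }
  PREDICT(B → C '(' '(') = { '(', 'g', 'n' }
For C:
  PREDICT(C → F) = { 'g' }
  PREDICT(C → D C g) = { 'n' }
  PREDICT(C → '(' n e) = { '(' }
D, F have a single production, so nothing to check there.

Conflict found: Predict set conflict for B: { 'n' }
The grammar is NOT LL(1).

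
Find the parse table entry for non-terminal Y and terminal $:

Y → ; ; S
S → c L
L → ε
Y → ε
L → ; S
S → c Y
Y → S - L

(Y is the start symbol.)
Y → ε

To find M[Y, $], we find productions for Y where $ is in the predict set (PREDICT(N → α) = (FIRST(α) \ {ε}) ∪ (FOLLOW(N) if α ⇒* ε)).

Relevant sets:
  FIRST(S) = { 'c' }
  FOLLOW(Y) = { $, '-' }

Y → ; ; S: PREDICT = { ';' }
Y → ε: PREDICT = { $, '-' }
  $ is in predict set, so this production goes in M[Y, $]
Y → S - L: PREDICT = { 'c' }

M[Y, $] = Y → ε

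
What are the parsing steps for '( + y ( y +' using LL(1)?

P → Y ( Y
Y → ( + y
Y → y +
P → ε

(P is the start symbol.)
LL(1) parsing maintains a stack (initially the start symbol over $) and the input. At each step: if the stack top is a terminal, match it against the current input token; if it is a non-terminal N, replace it with the RHS of M[N, lookahead] (the unique production whose predict set contains the lookahead).

Stack is shown with the top on the left.

Stack        Input          Action
----------------------------------
P $          ( + y ( y + $  output P → Y ( Y
Y ( Y $      ( + y ( y + $  output Y → ( + y
( + y ( Y $  ( + y ( y + $  match '('
+ y ( Y $    + y ( y + $    match '+'
y ( Y $      y ( y + $      match 'y'
( Y $        ( y + $        match '('
Y $          y + $          output Y → y +
y + $        y + $          match 'y'
+ $          + $            match '+'
$            $              accept

The string is accepted.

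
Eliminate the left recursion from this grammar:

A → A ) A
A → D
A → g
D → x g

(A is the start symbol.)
A → D A'
A → g A'
A' → ) A A'
A' → ε
D → x g

A is directly left-recursive. The standard transformation for
  A → A α₁ | ... | A α_m | β₁ | ... | β_n
is
  A  → β₁ A' | ... | β_n A'
  A' → α₁ A' | ... | α_m A' | ε

A → D becomes A → D A'
A → g becomes A → g A'
A → A ) A becomes A' → ) A A'
Add A' → ε

Productions for other non-terminals are unchanged:
  D → x g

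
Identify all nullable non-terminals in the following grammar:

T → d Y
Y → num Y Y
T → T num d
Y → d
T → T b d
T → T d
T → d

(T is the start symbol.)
None

A non-terminal is nullable if it can derive ε (the empty string): either it has an ε-production, or it has a production whose right-hand side consists entirely of nullable non-terminals.

There are no ε-productions, so no non-terminal can derive ε.
No non-terminals are nullable.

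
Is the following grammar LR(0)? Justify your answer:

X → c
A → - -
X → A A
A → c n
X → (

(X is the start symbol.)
No. Shift-reduce conflict between [X → c .] and [A → c . n]

A grammar is LR(0) if no state in the canonical LR(0) collection has:
  - both a shift item (dot before a terminal) and a complete item (shift-reduce conflict), or
  - two or more complete items (reduce-reduce conflict; the accept item [X' → X .] counts as a complete item here).

Augment with X' → X and build the canonical LR(0) collection (I0 = CLOSURE({[X' → . X]}), then GOTO on every symbol after a dot until no new states appear). It has 10 states:
  I0: { [A → . - -], [A → . c n], [X → . (], [X → . A A], [X → . c], [X' → . X] }  — shift
  I1: { [X → ( .] }  — reduce
  I2: { [A → - . -] }  — shift
  I3: { [A → . - -], [A → . c n], [X → A . A] }  — shift
  I4: { [X' → X .] }  — accept
  I5: { [A → c . n], [X → c .] }  — shift, reduce
  I6: { [A → c n .] }  — reduce
  I7: { [X → A A .] }  — reduce
  I8: { [A → c . n] }  — shift
  I9: { [A → - - .] }  — reduce

Conflict in state I5:
  Shift-reduce conflict between [X → c .] and [A → c . n]
So the grammar is NOT LR(0).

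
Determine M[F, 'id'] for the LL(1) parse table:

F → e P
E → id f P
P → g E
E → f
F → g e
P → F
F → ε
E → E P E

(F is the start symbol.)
F → ε

To find M[F, 'id'], we find productions for F where 'id' is in the predict set (PREDICT(N → α) = (FIRST(α) \ {ε}) ∪ (FOLLOW(N) if α ⇒* ε)).

Relevant sets:
  FOLLOW(F) = { $, 'e', 'f', 'g', 'id' }

F → e P: PREDICT = { 'e' }
F → g e: PREDICT = { 'g' }
F → ε: PREDICT = { $, 'e', 'f', 'g', 'id' }
  'id' is in predict set, so this production goes in M[F, 'id']

M[F, 'id'] = F → ε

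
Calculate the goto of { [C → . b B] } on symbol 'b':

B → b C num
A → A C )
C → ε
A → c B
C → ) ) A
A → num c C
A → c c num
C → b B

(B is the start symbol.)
GOTO(I, 'b') = CLOSURE({ [A → αX.β] : [A → α.Xβ] ∈ I, X = 'b' })

Items with dot before 'b', with the dot advanced:
  [C → . b B] → [C → b . B]
Closure of the advanced items:
  [C → b . B] has the dot before B: add [B → . b C num]

GOTO = { [B → . b C num], [C → b . B] }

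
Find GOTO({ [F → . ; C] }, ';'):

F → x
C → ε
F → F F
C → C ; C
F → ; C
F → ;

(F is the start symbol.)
{ [C → . C ; C], [C → .], [F → ; . C] }

GOTO(I, ';') = CLOSURE({ [A → αX.β] : [A → α.Xβ] ∈ I, X = ';' })

Items with dot before ';', with the dot advanced:
  [F → . ; C] → [F → ; . C]
Closure of the advanced items:
  [F → ; . C] has the dot before C: add [C → .], [C → . C ; C]

GOTO = { [C → . C ; C], [C → .], [F → ; . C] }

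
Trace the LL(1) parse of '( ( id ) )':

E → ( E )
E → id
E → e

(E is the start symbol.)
LL(1) parsing maintains a stack (initially the start symbol over $) and the input. At each step: if the stack top is a terminal, match it against the current input token; if it is a non-terminal N, replace it with the RHS of M[N, lookahead] (the unique production whose predict set contains the lookahead).

Stack is shown with the top on the left.

Stack      Input         Action
-------------------------------
E $        ( ( id ) ) $  output E → ( E )
( E ) $    ( ( id ) ) $  match '('
E ) $      ( id ) ) $    output E → ( E )
( E ) ) $  ( id ) ) $    match '('
E ) ) $    id ) ) $      output E → id
id ) ) $   id ) ) $      match 'id'
) ) $      ) ) $         match ')'
) $        ) $           match ')'
$          $             accept

The string is accepted.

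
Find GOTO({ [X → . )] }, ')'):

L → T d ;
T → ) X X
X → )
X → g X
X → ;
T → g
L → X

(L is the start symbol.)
{ [X → ) .] }

GOTO(I, ')') = CLOSURE({ [A → αX.β] : [A → α.Xβ] ∈ I, X = ')' })

Items with dot before ')', with the dot advanced:
  [X → . )] → [X → ) .]
Closure adds nothing (no advanced item has the dot before a non-terminal).

GOTO = { [X → ) .] }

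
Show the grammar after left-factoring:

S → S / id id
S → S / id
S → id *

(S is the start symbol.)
S → S / id S'
S' → id
S' → ε
S → id *

Left-factoring transforms A → αβ₁ | αβ₂ into A → αA' and A' → β₁ | β₂
(α is the longest common prefix among the alternatives). Repeat until
no nonterminal has two alternatives with a common prefix.

Round 1: S has alternatives sharing prefix 'S / id'. Introduce S': S → S / id S'
  Add: S' → id
  Add: S' → ε

No remaining common prefixes — done.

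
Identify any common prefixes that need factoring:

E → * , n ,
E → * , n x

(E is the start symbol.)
Left-factoring is needed when two productions for the same non-terminal
share a common prefix on the right-hand side.

Productions for E:
  E → * , n ,
  E → * , n x

Found common prefix '* , n' in productions for E

Answer: Yes, E has productions with common prefix '* , n'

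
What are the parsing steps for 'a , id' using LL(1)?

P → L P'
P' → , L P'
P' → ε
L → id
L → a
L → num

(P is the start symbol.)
LL(1) parsing maintains a stack (initially the start symbol over $) and the input. At each step: if the stack top is a terminal, match it against the current input token; if it is a non-terminal N, replace it with the RHS of M[N, lookahead] (the unique production whose predict set contains the lookahead).

Stack is shown with the top on the left.

Stack     Input     Action
--------------------------
P $       a , id $  output P → L P'
L P' $    a , id $  output L → a
a P' $    a , id $  match 'a'
P' $      , id $    output P' → , L P'
, L P' $  , id $    match ','
L P' $    id $      output L → id
id P' $   id $      match 'id'
P' $      $         output P' → ε
$         $         accept

The string is accepted.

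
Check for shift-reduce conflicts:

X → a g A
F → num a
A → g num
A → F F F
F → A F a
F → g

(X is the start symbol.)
A shift-reduce conflict occurs when an LR(0) state has both:
  - a complete (reduce) item [A → α .] (dot at the end), and
  - a shift item [B → β . c γ] (dot before a terminal).

Augment with X' → X and build the canonical LR(0) collection (I0 = CLOSURE({[X' → . X]}), then GOTO on every symbol after a dot until no new states appear). It has 15 states:
  I0: { [X → . a g A], [X' → . X] }  — shift
  I1: { [X' → X .] }  — accept
  I2: { [X → a . g A] }  — shift
  I3: { [A → . F F F], [A → . g num], [F → . A F a], [F → . g], [F → . num a], [X → a g . A] }  — shift
  I4: { [A → . F F F], [A → . g num], [F → . A F a], [F → . g], [F → . num a], [F → A . F a], [X → a g A .] }  — shift, reduce
  I5: { [A → . F F F], [A → . g num], [A → F . F F], [F → . A F a], [F → . g], [F → . num a] }  — shift
  I6: { [A → g . num], [F → g .] }  — shift, reduce
  I7: { [F → num . a] }  — shift
  I8: { [F → num a .] }  — reduce
  I9: { [A → g num .] }  — reduce
  I10: { [A → . F F F], [A → . g num], [F → . A F a], [F → . g], [F → . num a], [F → A . F a] }  — shift
  I11: { [A → . F F F], [A → . g num], [A → F . F F], [A → F F . F], [F → . A F a], [F → . g], [F → . num a] }  — shift
  I12: { [A → . F F F], [A → . g num], [A → F . F F], [A → F F . F], [A → F F F .], [F → . A F a], [F → . g], [F → . num a] }  — shift, reduce
  I13: { [A → . F F F], [A → . g num], [A → F . F F], [F → . A F a], [F → . g], [F → . num a], [F → A F . a] }  — shift
  I14: { [F → A F a .] }  — reduce

I4 contains reduce item [X → a g A .] and shift items [A → . g num], [F → . g], [F → . num a] — shift-reduce conflict.
I6 contains reduce item [F → g .] and shift item [A → g . num] — shift-reduce conflict.
I12 contains reduce item [A → F F F .] and shift items [A → . g num], [F → . g], [F → . num a] — shift-reduce conflict.

Answer: Yes — I4: [X → a g A .] vs [A → . g num]; I6: [F → g .] vs [A → g . num]; I12: [A → F F F .] vs [A → . g num]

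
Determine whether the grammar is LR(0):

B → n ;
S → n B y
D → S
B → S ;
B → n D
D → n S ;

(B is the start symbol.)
No. Shift-reduce conflict between [D → S .] and [B → S . ;]

A grammar is LR(0) if no state in the canonical LR(0) collection has:
  - both a shift item (dot before a terminal) and a complete item (shift-reduce conflict), or
  - two or more complete items (reduce-reduce conflict; the accept item [B' → B .] counts as a complete item here).

Augment with B' → B and build the canonical LR(0) collection (I0 = CLOSURE({[B' → . B]}), then GOTO on every symbol after a dot until no new states appear). It has 13 states:
  I0: { [B → . S ;], [B → . n ;], [B → . n D], [B' → . B], [S → . n B y] }  — shift
  I1: { [B' → B .] }  — accept
  I2: { [B → S . ;] }  — shift
  I3: { [B → . S ;], [B → . n ;], [B → . n D], [B → n . ;], [B → n . D], [D → . S], [D → . n S ;], [S → . n B y], [S → n . B y] }  — shift
  I4: { [B → n ; .] }  — reduce
  I5: { [S → n B . y] }  — shift
  I6: { [B → n D .] }  — reduce
  I7: { [B → S . ;], [D → S .] }  — shift, reduce
  I8: { [B → . S ;], [B → . n ;], [B → . n D], [B → n . ;], [B → n . D], [D → . S], [D → . n S ;], [D → n . S ;], [S → . n B y], [S → n . B y] }  — shift
  I9: { [B → S . ;], [D → S .], [D → n S . ;] }  — shift, reduce
  I10: { [B → S ; .], [D → n S ; .] }  — 2 reduces
  I11: { [B → S ; .] }  — reduce
  I12: { [S → n B y .] }  — reduce

Conflict in state I7:
  Shift-reduce conflict between [D → S .] and [B → S . ;]
So the grammar is NOT LR(0).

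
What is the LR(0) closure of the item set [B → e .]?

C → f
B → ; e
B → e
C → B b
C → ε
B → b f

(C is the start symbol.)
Start with: [B → e .]
The dot is at the end, so nothing is added.

CLOSURE = { [B → e .] }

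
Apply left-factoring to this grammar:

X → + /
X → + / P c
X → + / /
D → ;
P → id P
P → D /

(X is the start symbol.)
Left-factoring transforms A → αβ₁ | αβ₂ into A → αA' and A' → β₁ | β₂
(α is the longest common prefix among the alternatives). Repeat until
no nonterminal has two alternatives with a common prefix.

Round 1: X has alternatives sharing prefix '+ /'. Introduce X': X → + / X'
  Add: X' → ε
  Add: X' → P c
  Add: X' → /

No remaining common prefixes — done.

Resulting grammar:
X → + / X'
X' → ε
X' → P c
X' → /
D → ;
P → id P
P → D /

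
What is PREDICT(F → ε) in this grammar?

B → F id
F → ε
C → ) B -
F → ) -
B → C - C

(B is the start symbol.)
{ 'id' }

PREDICT(F → ε) = (FIRST(RHS) \ {ε}) ∪ (FOLLOW(F) if ε ∈ FIRST(RHS), i.e. RHS ⇒* ε)
The right-hand side is ε (FIRST(ε) = { ε }), so the predict set is FOLLOW(F) = { 'id' }
PREDICT(F → ε) = { 'id' }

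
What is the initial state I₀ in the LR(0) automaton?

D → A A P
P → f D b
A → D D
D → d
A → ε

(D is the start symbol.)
First, augment the grammar with D' → D
I₀ = CLOSURE({ [D' → . D] }):
  [D' → . D] has the dot before D: add [D → . A A P], [D → . d]
  [D → . A A P] has the dot before A: add [A → . D D], [A → .]
No further items can be added.

I₀ = { [A → . D D], [A → .], [D → . A A P], [D → . d], [D' → . D] }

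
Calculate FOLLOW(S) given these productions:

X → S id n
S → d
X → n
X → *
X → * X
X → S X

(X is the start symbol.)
To compute FOLLOW(S), find every occurrence of S on a right-hand side N → α S β: add FIRST(β) \ {ε}, and if β is empty or nullable also add FOLLOW(N). Iterate to a fixed point.

In X → S id n: S is followed by id n, add FIRST(id n) \ {ε} = { 'id' }
In X → S X: S is followed by X, add FIRST(X) \ {ε} = { '*', 'd', 'n' }

Taking the union: FOLLOW(S) = { '*', 'd', 'id', 'n' }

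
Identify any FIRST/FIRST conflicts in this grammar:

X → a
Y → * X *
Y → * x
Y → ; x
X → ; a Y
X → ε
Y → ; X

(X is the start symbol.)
A FIRST/FIRST conflict occurs when two productions N → α and N → β for the same non-terminal have FIRST(α) ∩ FIRST(β) ≠ ∅ (with ε ∈ FIRST of a nullable right-hand side, so two nullable alternatives also conflict).

Productions for X:
  X → a: FIRST = { 'a' }
  X → ; a Y: FIRST = { ';' }
  X → ε: FIRST = { ε }
Productions for Y:
  Y → * X *: FIRST = { '*' }
  Y → * x: FIRST = { '*' }
  Y → ; x: FIRST = { ';' }
  Y → ; X: FIRST = { ';' }

Conflict for Y: Y → * X * and Y → * x
  Overlap: { '*' }
Conflict for Y: Y → ; x and Y → ; X
  Overlap: { ';' }

Answer: Yes. Y → '*' X '*' / Y → '*' x on { '*' }; Y → ';' x / Y → ';' X on { ';' }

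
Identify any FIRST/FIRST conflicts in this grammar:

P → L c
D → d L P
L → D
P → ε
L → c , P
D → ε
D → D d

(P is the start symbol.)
FIRST sets of the non-terminals at (or reachable through a nullable prefix from) the front of some alternative:
  FIRST(L) = { 'c', 'd', ε }
  FIRST(D) = { 'd', ε }

Productions for P:
  P → L c: FIRST = { 'c', 'd' }
  P → ε: FIRST = { ε }
Productions for D:
  D → d L P: FIRST = { 'd' }
  D → ε: FIRST = { ε }
  D → D d: FIRST = { 'd' }
Productions for L:
  L → D: FIRST = { 'd', ε }
  L → c , P: FIRST = { 'c' }

Conflict for D: D → d L P and D → D d
  Overlap: { 'd' }

Answer: Yes. D → d L P / D → D d on { 'd' }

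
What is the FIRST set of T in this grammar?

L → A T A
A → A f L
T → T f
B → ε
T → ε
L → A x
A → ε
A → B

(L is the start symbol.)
To compute FIRST(T), examine every production with T on the left-hand side, reading each right-hand side left to right until a non-nullable symbol is reached.

From T → T f:
  - T is the symbol being defined: contributes nothing new
    T is nullable, so continue to the next symbol
  - f is a terminal: add 'f' and stop
From T → ε:
  - ε-production, so ε ∈ FIRST(T)

Collecting: FIRST(T) = { 'f', ε }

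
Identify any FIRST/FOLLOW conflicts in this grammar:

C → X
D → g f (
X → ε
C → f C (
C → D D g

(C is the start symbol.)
A FIRST/FOLLOW conflict occurs when a non-terminal N has a nullable alternative N → β (β ⇒* ε) and another alternative N → α with FIRST(α) ∩ FOLLOW(N) ≠ ∅: on such a lookahead the parser cannot decide between expanding α and letting N vanish via β.

Nullable non-terminals: C, X.
FIRST sets used below: FIRST(X) = { ε }, FIRST(D) = { 'g' }

C: nullable alternative(s) C → X; FOLLOW(C) = { $, '(' }
  C → X: FIRST \ {ε} = { } — this is the only nullable alternative, skip
  C → f C (: FIRST \ {ε} = { 'f' } — disjoint from FOLLOW(C)
  C → D D g: FIRST \ {ε} = { 'g' } — disjoint from FOLLOW(C)
X has a nullable alternative but only one production, so nothing to check.

D has no nullable alternative, so no FIRST/FOLLOW check is needed there.

No FIRST/FOLLOW conflicts found.

Answer: No FIRST/FOLLOW conflicts.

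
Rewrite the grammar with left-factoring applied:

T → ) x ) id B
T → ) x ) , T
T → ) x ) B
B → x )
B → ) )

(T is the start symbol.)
Left-factoring transforms A → αβ₁ | αβ₂ into A → αA' and A' → β₁ | β₂
(α is the longest common prefix among the alternatives). Repeat until
no nonterminal has two alternatives with a common prefix.

Round 1: T has alternatives sharing prefix ') x )'. Introduce T': T → ) x ) T'
  Add: T' → id B
  Add: T' → , T
  Add: T' → B

No remaining common prefixes — done.

Resulting grammar:
T → ) x ) T'
T' → id B
T' → , T
T' → B
B → x )
B → ) )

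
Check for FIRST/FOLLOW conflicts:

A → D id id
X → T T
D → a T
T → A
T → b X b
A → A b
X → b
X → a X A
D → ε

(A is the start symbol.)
Nullable non-terminals: D.

D: nullable alternative(s) D → ε; FOLLOW(D) = { 'id' }
  D → a T: FIRST \ {ε} = { 'a' } — disjoint from FOLLOW(D)
  D → ε: FIRST \ {ε} = { } — this is the only nullable alternative, skip

A, T, X have no nullable alternative, so no FIRST/FOLLOW check is needed there.

No FIRST/FOLLOW conflicts found.

Answer: No FIRST/FOLLOW conflicts.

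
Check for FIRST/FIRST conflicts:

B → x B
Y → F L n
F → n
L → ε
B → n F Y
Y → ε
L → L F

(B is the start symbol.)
A FIRST/FIRST conflict occurs when two productions N → α and N → β for the same non-terminal have FIRST(α) ∩ FIRST(β) ≠ ∅ (with ε ∈ FIRST of a nullable right-hand side, so two nullable alternatives also conflict).

FIRST sets of the non-terminals at (or reachable through a nullable prefix from) the front of some alternative:
  FIRST(F) = { 'n' }
  FIRST(L) = { 'n', ε }

Productions for B:
  B → x B: FIRST = { 'x' }
  B → n F Y: FIRST = { 'n' }
Productions for Y:
  Y → F L n: FIRST = { 'n' }
  Y → ε: FIRST = { ε }
Productions for L:
  L → ε: FIRST = { ε }
  L → L F: FIRST = { 'n' }
F has only one production, so no FIRST/FIRST conflict is possible there.

All alternatives of each non-terminal have pairwise disjoint FIRST sets.

Answer: No FIRST/FIRST conflicts.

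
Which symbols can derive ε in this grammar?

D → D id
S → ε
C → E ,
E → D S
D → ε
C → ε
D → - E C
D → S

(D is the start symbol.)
ε-productions: S → ε, D → ε, C → ε
So S, D, C are immediately nullable.
E → D S: every symbol on the right is nullable, so E is nullable too.
Every non-terminal is now nullable.
Nullable = { 'C', 'D', 'E', 'S' }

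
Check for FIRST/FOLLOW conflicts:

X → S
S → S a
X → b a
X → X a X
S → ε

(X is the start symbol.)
Yes. X → X a X with FOLLOW(X) on { 'a' }; S → S a with FOLLOW(S) on { 'a' }

A FIRST/FOLLOW conflict occurs when a non-terminal N has a nullable alternative N → β (β ⇒* ε) and another alternative N → α with FIRST(α) ∩ FOLLOW(N) ≠ ∅: on such a lookahead the parser cannot decide between expanding α and letting N vanish via β.

Nullable non-terminals: S, X.
FIRST sets used below: FIRST(S) = { 'a', ε }, FIRST(X) = { 'a', 'b', ε }

S: nullable alternative(s) S → ε; FOLLOW(S) = { $, 'a' }
  S → S a: FIRST \ {ε} = { 'a' } — overlaps FOLLOW(S) on { 'a' }: CONFLICT
  S → ε: FIRST \ {ε} = { } — this is the only nullable alternative, skip

X: nullable alternative(s) X → S; FOLLOW(X) = { $, 'a' }
  X → S: FIRST \ {ε} = { 'a' } — this is the only nullable alternative, skip
  X → b a: FIRST \ {ε} = { 'b' } — disjoint from FOLLOW(X)
  X → X a X: FIRST \ {ε} = { 'a', 'b' } — overlaps FOLLOW(X) on { 'a' }: CONFLICT

So the grammar has 2 FIRST/FOLLOW conflicts (marked CONFLICT above).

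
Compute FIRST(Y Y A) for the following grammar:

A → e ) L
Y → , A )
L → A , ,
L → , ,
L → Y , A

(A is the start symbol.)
{ ',' }

FIRST sets of the non-terminals involved (from the grammar, by fixed-point iteration):
  FIRST(Y) = { ',' }

To compute FIRST(Y Y A), process the symbols left to right:
Symbol Y is a non-terminal. Add FIRST(Y) \ {ε} = { ',' }
Y is not nullable (ε ∉ FIRST(Y)), so stop here.
FIRST(Y Y A) = { ',' }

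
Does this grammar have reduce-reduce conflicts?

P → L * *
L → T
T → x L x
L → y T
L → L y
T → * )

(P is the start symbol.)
No reduce-reduce conflicts

A reduce-reduce conflict occurs when an LR(0) state has two complete items [A → α .] and [B → β .] — both call for a reduction, and with no lookahead the parser cannot choose between them.

Augment with P' → P and build the canonical LR(0) collection (I0 = CLOSURE({[P' → . P]}), then GOTO on every symbol after a dot until no new states appear). It has 14 states:
  I0: { [L → . L y], [L → . T], [L → . y T], [P → . L * *], [P' → . P], [T → . * )], [T → . x L x] }  — shift
  I1: { [T → * . )] }  — shift
  I2: { [L → L . y], [P → L . * *] }  — shift
  I3: { [P' → P .] }  — accept
  I4: { [L → T .] }  — reduce
  I5: { [L → . L y], [L → . T], [L → . y T], [T → . * )], [T → . x L x], [T → x . L x] }  — shift
  I6: { [L → y . T], [T → . * )], [T → . x L x] }  — shift
  I7: { [L → y T .] }  — reduce
  I8: { [L → L . y], [T → x L . x] }  — shift
  I9: { [T → x L x .] }  — reduce
  I10: { [L → L y .] }  — reduce
  I11: { [P → L * . *] }  — shift
  I12: { [P → L * * .] }  — reduce
  I13: { [T → * ) .] }  — reduce

No state contains more than one complete item.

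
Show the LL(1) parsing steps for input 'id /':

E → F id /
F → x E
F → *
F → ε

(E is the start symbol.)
Stack is shown with the top on the left.

Stack     Input   Action
------------------------
E $       id / $  output E → F id /
F id / $  id / $  output F → ε
id / $    id / $  match 'id'
/ $       / $     match '/'
$         $       accept

The string is accepted.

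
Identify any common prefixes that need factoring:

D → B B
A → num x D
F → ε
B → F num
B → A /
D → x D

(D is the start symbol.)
Left-factoring is needed when two productions for the same non-terminal
share a common prefix on the right-hand side.

Productions for D:
  D → B B
  D → x D
Productions for B:
  B → F num
  B → A /

No common prefixes found.

Answer: No, left-factoring is not needed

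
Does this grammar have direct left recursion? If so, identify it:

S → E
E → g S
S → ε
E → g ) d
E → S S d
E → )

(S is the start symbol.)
S → E: starts with E
E → g S: starts with g
S → ε: starts with ε
E → g ) d: starts with g
E → S S d: starts with S
E → ): starts with ')'

No direct left recursion found.

Answer: No direct left recursion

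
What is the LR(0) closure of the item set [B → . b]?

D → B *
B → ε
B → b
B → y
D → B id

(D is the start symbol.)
{ [B → . b] }

To compute CLOSURE, for each item [A → α.Bβ] where B is a non-terminal, add [B → .γ] for all productions B → γ; repeat for the newly added items until nothing changes.

Start with: [B → . b]
The dot precedes the terminal b, so nothing is added.

CLOSURE = { [B → . b] }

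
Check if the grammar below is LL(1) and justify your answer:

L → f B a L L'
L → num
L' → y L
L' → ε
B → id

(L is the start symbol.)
A grammar is LL(1) if for each non-terminal N with multiple productions, the predict sets of those productions are pairwise disjoint, where PREDICT(N → α) = (FIRST(α) \ {ε}) ∪ (FOLLOW(N) if α ⇒* ε).

Relevant sets:
  FOLLOW(L') = { $, 'y' }

For L:
  PREDICT(L → f B a L L') = { 'f' }
  PREDICT(L → num) = { 'num' }
For L':
  PREDICT(L' → y L) = { 'y' }
  PREDICT(L' → ε) = { $, 'y' }
B has a single production, so nothing to check there.

Conflict found: Predict set conflict for L': { 'y' }
The grammar is NOT LL(1).

Answer: No. Predict set conflict for L': { 'y' }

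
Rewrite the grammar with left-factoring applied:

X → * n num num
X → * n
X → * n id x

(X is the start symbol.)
Left-factoring transforms A → αβ₁ | αβ₂ into A → αA' and A' → β₁ | β₂
(α is the longest common prefix among the alternatives). Repeat until
no nonterminal has two alternatives with a common prefix.

Round 1: X has alternatives sharing prefix '* n'. Introduce X': X → * n X'
  Add: X' → num num
  Add: X' → ε
  Add: X' → id x

No remaining common prefixes — done.

Resulting grammar:
X → * n X'
X' → num num
X' → ε
X' → id x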